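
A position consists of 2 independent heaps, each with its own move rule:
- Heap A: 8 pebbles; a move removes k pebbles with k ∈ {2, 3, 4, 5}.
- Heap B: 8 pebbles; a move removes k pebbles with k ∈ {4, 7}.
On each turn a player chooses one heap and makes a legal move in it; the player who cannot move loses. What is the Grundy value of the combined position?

Build the Grundy sequence for heap A with g(k) = mex{g(k−s) : s ∈ {2, 3, 4, 5}, s ≤ k}:
g(0) = mex{} = 0
g(1) = mex{} = 0
g(2) = mex{0} = 1
g(3) = mex{0} = 1
g(4) = mex{0,1} = 2
g(5) = mex{0,1} = 2
g(6) = mex{0,1,2} = 3
g(7) = mex{1,2} = 0
g(8) = mex{1,2,3} = 0
So g(8) = 0.
Grundy values for heap B (subtraction set {4, 7}):
g(0) = mex{} = 0
g(1) = mex{} = 0
g(2) = mex{} = 0
g(3) = mex{} = 0
g(4) = mex{0} = 1
g(5) = mex{0} = 1
g(6) = mex{0} = 1
g(7) = mex{0} = 1
g(8) = mex{0,1} = 2
So g(8) = 2.
The value of a disjunctive sum is the nim-sum of the parts.
Combined value = 0 XOR 2 = 2.

2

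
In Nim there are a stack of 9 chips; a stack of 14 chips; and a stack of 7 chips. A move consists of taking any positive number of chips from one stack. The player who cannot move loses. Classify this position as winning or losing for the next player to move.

Losing position

Compute the nim-sum pairwise:
9 XOR 14 = 7
7 XOR 7 = 0
The nim-sum is 0, so this is a P-position: the player to move is in a losing position under optimal play.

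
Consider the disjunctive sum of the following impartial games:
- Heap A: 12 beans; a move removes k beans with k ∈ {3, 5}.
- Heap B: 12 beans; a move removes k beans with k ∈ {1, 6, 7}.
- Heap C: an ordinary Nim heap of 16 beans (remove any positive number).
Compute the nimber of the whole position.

17

Build the Grundy sequence for heap A with g(k) = mex{g(k−s) : s ∈ {3, 5}, s ≤ k}:
k:     0  1  2  3  4  5  6  7  8  9 10 11 12
g(k):  0  0  0  1  1  1  2  2  0  0  0  1  1
So g(12) = 1.
Build the Grundy sequence for heap B with g(k) = mex{g(k−s) : s ∈ {1, 6, 7}, s ≤ k}:
k:     0  1  2  3  4  5  6  7  8  9 10 11 12
g(k):  0  1  0  1  0  1  2  3  2  3  2  3  0
So g(12) = 0.
Heap C is a plain Nim heap of size 16, so its Grundy value is 16.
The value of a disjunctive sum is the nim-sum of the parts.
Combined value = 1 ⊕ 0 ⊕ 16 = 17.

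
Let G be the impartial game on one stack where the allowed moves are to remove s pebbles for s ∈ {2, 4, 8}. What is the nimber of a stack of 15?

Compute g(0), g(1), … for moves {2, 4, 8}:
k:     0  1  2  3  4  5  6  7  8  9 10 11 12 13 14 15
g(k):  0  0  1  1  2  2  0  0  1  1  2  2  0  0  1  1
So g(15) = 1.

1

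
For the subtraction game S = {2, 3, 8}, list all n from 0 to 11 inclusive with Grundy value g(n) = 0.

Compute g(0), g(1), … for moves {2, 3, 8}:
k:     0  1  2  3  4  5  6  7  8  9 10 11
g(k):  0  0  1  1  2  0  0  1  1  2  0  0
The P-positions (g = 0) in 0..11 are 0, 1, 5, 6, 10, 11.

0, 1, 5, 6, 10, 11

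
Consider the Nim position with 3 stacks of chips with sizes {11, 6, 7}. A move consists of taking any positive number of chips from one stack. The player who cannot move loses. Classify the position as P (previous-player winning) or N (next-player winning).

Nim-sum: 11 ^ 6 ^ 7 = 10.
The nim-sum is 10 ≠ 0, so this is an N-position: the player to move can win.

N-position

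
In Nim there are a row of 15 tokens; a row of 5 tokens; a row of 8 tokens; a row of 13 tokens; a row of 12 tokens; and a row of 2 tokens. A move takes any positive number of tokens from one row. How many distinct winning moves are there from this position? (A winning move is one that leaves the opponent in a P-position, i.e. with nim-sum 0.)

3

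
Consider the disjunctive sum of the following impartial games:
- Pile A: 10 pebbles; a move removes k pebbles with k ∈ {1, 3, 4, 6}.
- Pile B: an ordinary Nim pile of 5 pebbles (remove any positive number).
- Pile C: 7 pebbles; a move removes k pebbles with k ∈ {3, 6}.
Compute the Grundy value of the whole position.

6

For pile A, compute g(0), g(1), … with moves {1, 3, 4, 6}:
g(0) = mex{} = 0
g(1) = mex{0} = 1
g(2) = mex{1} = 0
g(3) = mex{0} = 1
g(4) = mex{0,1} = 2
g(5) = mex{0,1,2} = 3
g(6) = mex{0,1,3} = 2
g(7) = mex{1,2} = 0
g(8) = mex{0,2,3} = 1
g(9) = mex{1,2,3} = 0
g(10) = mex{0,2} = 1
So g(10) = 1.
Pile B is a plain Nim pile of size 5, so its Grundy value is 5.
Build the Grundy sequence for pile C with g(k) = mex{g(k−s) : s ∈ {3, 6}, s ≤ k}:
g(0) = mex{} = 0
g(1) = mex{} = 0
g(2) = mex{} = 0
g(3) = mex{0} = 1
g(4) = mex{0} = 1
g(5) = mex{0} = 1
g(6) = mex{0,1} = 2
g(7) = mex{0,1} = 2
So g(7) = 2.
By the Sprague-Grundy theorem, the Grundy value of a sum of independent games is the XOR of the component values.
Combined value = 1 XOR 5 XOR 2 = 6.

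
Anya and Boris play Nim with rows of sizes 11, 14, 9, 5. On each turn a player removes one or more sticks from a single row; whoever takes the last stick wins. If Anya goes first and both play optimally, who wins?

Anya wins

Bitwise XOR of the heap sizes:
  1011  (11)
  1110  (14)
  1001  (9)
  0101  (5)
  ----
  1001  (9)
The nim-sum is 9 ≠ 0, so this is an N-position: the player to move can win; Anya has a winning move.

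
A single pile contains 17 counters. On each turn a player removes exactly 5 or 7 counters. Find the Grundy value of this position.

1

Build the Grundy sequence with g(k) = mex{g(k−s) : s ∈ {5, 7}, s ≤ k}:
k:     0  1  2  3  4  5  6  7  8  9 10 11 12 13 14 15 16 17
g(k):  0  0  0  0  0  1  1  1  1  1  2  2  0  0  0  0  0  1
So g(17) = 1.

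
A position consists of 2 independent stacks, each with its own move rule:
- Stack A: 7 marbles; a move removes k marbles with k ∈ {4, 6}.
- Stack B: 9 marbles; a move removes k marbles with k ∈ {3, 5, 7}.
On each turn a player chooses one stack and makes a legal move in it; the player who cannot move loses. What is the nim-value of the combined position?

2

Build the Grundy sequence for stack A with g(k) = mex{g(k−s) : s ∈ {4, 6}, s ≤ k}:
g(0) = mex{} = 0
g(1) = mex{} = 0
g(2) = mex{} = 0
g(3) = mex{} = 0
g(4) = mex{0} = 1
g(5) = mex{0} = 1
g(6) = mex{0} = 1
g(7) = mex{0} = 1
So g(7) = 1.
For stack B, compute g(0), g(1), … with moves {3, 5, 7}:
k:     0  1  2  3  4  5  6  7  8  9
g(k):  0  0  0  1  1  1  2  2  2  3
So g(9) = 3.
The value of a disjunctive sum is the nim-sum of the parts.
Combined value = 1 ⊕ 3 = 2.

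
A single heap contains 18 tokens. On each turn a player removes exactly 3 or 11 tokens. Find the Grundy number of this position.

1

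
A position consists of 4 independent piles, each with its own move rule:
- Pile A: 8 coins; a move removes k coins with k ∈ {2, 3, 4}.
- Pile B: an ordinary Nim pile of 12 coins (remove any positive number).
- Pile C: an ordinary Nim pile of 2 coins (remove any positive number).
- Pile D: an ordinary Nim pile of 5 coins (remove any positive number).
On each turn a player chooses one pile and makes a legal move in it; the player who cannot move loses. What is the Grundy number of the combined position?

For pile A, compute g(0), g(1), … with moves {2, 3, 4}:
g(0) = mex{} = 0
g(1) = mex{} = 0
g(2) = mex{0} = 1
g(3) = mex{0} = 1
g(4) = mex{0,1} = 2
g(5) = mex{0,1} = 2
g(6) = mex{1,2} = 0
g(7) = mex{1,2} = 0
g(8) = mex{0,2} = 1
So g(8) = 1.
Pile B is a plain Nim pile of size 12, so its Grundy value is 12.
Pile C is a plain Nim pile of size 2, so its Grundy value is 2.
Pile D is a plain Nim pile of size 5, so its Grundy value is 5.
By the Sprague-Grundy theorem, the Grundy value of a sum of independent games is the XOR of the component values.
Combined value = 1 ⊕ 12 ⊕ 2 ⊕ 5 = 10.

10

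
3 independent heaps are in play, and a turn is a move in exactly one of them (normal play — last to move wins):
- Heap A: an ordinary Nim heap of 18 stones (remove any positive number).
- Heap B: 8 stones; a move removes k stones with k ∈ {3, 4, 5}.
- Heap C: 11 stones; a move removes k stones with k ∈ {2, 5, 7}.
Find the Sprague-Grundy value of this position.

17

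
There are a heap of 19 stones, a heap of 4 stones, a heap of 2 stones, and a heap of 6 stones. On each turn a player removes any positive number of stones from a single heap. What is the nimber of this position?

Compute the nim-sum pairwise:
19 ^ 4 = 23
23 ^ 2 = 21
21 ^ 6 = 19

19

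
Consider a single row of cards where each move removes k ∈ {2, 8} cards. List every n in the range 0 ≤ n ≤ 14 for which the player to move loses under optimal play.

Build the Grundy sequence with g(k) = mex{g(k−s) : s ∈ {2, 8}, s ≤ k}:
k:     0  1  2  3  4  5  6  7  8  9 10 11 12 13 14
g(k):  0  0  1  1  0  0  1  1  2  2  0  0  1  1  0
The P-positions (g = 0) in 0..14 are 0, 1, 4, 5, 10, 11, 14.

0, 1, 4, 5, 10, 11, 14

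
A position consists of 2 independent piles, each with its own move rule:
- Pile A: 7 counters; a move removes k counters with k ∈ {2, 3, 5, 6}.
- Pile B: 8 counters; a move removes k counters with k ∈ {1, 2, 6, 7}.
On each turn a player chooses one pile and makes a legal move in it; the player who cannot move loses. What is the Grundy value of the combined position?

3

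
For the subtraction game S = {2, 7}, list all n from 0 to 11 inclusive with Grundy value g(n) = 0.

0, 1, 4, 5, 9, 10

Compute g(0), g(1), … for moves {2, 7}:
k:     0  1  2  3  4  5  6  7  8  9 10 11
g(k):  0  0  1  1  0  0  1  1  2  0  0  1
The P-positions (g = 0) in 0..11 are 0, 1, 4, 5, 9, 10.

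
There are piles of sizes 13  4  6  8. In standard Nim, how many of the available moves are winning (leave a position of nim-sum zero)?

3

Nim-sum: 13 ⊕ 4 ⊕ 6 ⊕ 8 = 7.
The overall nim-sum is X = 7. A pile of size p has a winning move iff p XOR X < p (reduce it to p XOR X).
  13: 13 XOR 7 = 10 < 13 — winning move (to 10).
  4: 4 XOR 7 = 3 < 4 — winning move (to 3).
  6: 6 XOR 7 = 1 < 6 — winning move (to 1).
  8: 8 XOR 7 = 15 ≥ 8 — no move.
That gives 3 winning moves.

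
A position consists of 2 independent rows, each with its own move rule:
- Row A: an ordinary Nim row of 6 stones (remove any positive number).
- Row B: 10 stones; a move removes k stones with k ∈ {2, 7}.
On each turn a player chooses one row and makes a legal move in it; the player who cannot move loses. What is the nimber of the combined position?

Row A is a plain Nim row of size 6, so its Grundy value is 6.
For row B, compute g(0), g(1), … with moves {2, 7}:
k:     0  1  2  3  4  5  6  7  8  9 10
g(k):  0  0  1  1  0  0  1  1  2  0  0
So g(10) = 0.
The value of a disjunctive sum is the nim-sum of the parts.
Combined value = 6 ⊕ 0 = 6.

6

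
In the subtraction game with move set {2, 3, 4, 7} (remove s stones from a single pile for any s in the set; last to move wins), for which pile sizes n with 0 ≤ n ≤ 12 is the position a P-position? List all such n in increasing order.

0, 1, 6, 11, 12

Grundy values for subtraction set {2, 3, 4, 7}:
k:     0  1  2  3  4  5  6  7  8  9 10 11 12
g(k):  0  0  1  1  2  2  0  3  1  4  2  0  0
The P-positions (g = 0) in 0..12 are 0, 1, 6, 11, 12.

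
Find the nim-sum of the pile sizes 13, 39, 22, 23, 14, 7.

Compute the nim-sum pairwise:
13 ^ 39 = 42
42 ^ 22 = 60
60 ^ 23 = 43
43 ^ 14 = 37
37 ^ 7 = 34

34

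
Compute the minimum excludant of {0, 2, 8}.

1

0 is in the set but 1 is not, so the mex is 1.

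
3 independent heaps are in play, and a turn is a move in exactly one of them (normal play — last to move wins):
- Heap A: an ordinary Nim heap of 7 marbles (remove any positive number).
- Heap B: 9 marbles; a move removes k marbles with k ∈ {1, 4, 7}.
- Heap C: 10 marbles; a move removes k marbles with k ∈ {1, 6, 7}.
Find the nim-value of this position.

4

Heap A is a plain Nim heap of size 7, so its Grundy value is 7.
For heap B, compute g(0), g(1), … with moves {1, 4, 7}:
g(0) = mex{} = 0
g(1) = mex{0} = 1
g(2) = mex{1} = 0
g(3) = mex{0} = 1
g(4) = mex{0,1} = 2
g(5) = mex{1,2} = 0
g(6) = mex{0} = 1
g(7) = mex{0,1} = 2
g(8) = mex{1,2} = 0
g(9) = mex{0} = 1
So g(9) = 1.
Build the Grundy sequence for heap C with g(k) = mex{g(k−s) : s ∈ {1, 6, 7}, s ≤ k}:
g(0) = mex{} = 0
g(1) = mex{0} = 1
g(2) = mex{1} = 0
g(3) = mex{0} = 1
g(4) = mex{1} = 0
g(5) = mex{0} = 1
g(6) = mex{0,1} = 2
g(7) = mex{0,1,2} = 3
g(8) = mex{0,1,3} = 2
g(9) = mex{0,1,2} = 3
g(10) = mex{0,1,3} = 2
So g(10) = 2.
The value of a disjunctive sum is the nim-sum of the parts.
Combined value = 7 ⊕ 1 ⊕ 2 = 4.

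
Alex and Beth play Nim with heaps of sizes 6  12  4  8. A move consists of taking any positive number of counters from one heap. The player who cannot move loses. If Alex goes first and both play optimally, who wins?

Compute the nim-sum pairwise:
6 ⊕ 12 = 10
10 ⊕ 4 = 14
14 ⊕ 8 = 6
The nim-sum is 6 ≠ 0, so this is an N-position: the player to move can win; Alex has a winning move.

Alex wins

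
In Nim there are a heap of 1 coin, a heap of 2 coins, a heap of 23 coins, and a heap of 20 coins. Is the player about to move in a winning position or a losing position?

Losing position

Nim-sum: 1 XOR 2 XOR 23 XOR 20 = 0.
The nim-sum is 0, so this is a P-position: the player to move is in a losing position under optimal play.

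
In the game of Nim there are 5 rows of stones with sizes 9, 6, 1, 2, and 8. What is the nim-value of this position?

4

Nim-sum: 9 ^ 6 ^ 1 ^ 2 ^ 8 = 4.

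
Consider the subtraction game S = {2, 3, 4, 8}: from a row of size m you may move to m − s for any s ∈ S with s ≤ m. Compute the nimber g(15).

Grundy values for subtraction set {2, 3, 4, 8}:
k:     0  1  2  3  4  5  6  7  8  9 10 11 12 13 14 15
g(k):  0  0  1  1  2  2  0  0  1  1  2  2  0  0  1  1
So g(15) = 1.

1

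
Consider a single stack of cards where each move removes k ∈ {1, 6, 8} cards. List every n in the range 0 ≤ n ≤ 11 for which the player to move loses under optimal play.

0, 2, 4, 7, 9, 11

Compute g(0), g(1), … for moves {1, 6, 8}:
g(0) = mex{} = 0
g(1) = mex{0} = 1
g(2) = mex{1} = 0
g(3) = mex{0} = 1
g(4) = mex{1} = 0
g(5) = mex{0} = 1
g(6) = mex{0,1} = 2
g(7) = mex{1,2} = 0
g(8) = mex{0} = 1
g(9) = mex{1} = 0
g(10) = mex{0} = 1
g(11) = mex{1} = 0
The P-positions (g = 0) in 0..11 are 0, 2, 4, 7, 9, 11.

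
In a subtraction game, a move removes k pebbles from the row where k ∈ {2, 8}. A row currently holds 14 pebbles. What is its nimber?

0

Grundy values for subtraction set {2, 8}:
k:     0  1  2  3  4  5  6  7  8  9 10 11 12 13 14
g(k):  0  0  1  1  0  0  1  1  2  2  0  0  1  1  0
So g(14) = 0.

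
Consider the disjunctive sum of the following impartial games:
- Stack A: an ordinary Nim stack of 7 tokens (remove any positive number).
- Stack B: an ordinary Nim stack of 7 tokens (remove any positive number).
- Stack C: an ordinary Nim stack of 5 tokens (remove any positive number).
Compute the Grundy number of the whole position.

5

Stack A is a plain Nim stack of size 7, so its Grundy value is 7.
Stack B is a plain Nim stack of size 7, so its Grundy value is 7.
Stack C is a plain Nim stack of size 5, so its Grundy value is 5.
By the Sprague-Grundy theorem, the Grundy value of a sum of independent games is the XOR of the component values.
Combined value = 7 ⊕ 7 ⊕ 5 = 5.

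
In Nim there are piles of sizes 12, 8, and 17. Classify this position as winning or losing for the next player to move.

Winning position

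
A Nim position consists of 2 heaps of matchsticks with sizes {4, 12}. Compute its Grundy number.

Compute the nim-sum pairwise:
4 ^ 12 = 8

8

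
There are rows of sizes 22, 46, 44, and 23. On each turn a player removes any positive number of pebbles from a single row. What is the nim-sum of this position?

3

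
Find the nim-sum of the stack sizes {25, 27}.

2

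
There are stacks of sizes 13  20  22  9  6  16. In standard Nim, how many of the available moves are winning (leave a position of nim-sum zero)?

3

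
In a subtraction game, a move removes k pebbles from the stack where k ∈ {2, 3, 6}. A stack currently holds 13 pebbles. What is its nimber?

2

Build the Grundy sequence with g(k) = mex{g(k−s) : s ∈ {2, 3, 6}, s ≤ k}:
k:     0  1  2  3  4  5  6  7  8  9 10 11 12 13
g(k):  0  0  1  1  2  0  3  1  2  0  0  1  1  2
So g(13) = 2.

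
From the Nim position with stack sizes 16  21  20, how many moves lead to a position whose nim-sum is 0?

3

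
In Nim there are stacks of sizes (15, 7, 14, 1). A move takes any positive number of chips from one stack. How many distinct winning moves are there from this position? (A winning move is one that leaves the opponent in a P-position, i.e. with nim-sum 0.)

Compute the nim-sum pairwise:
15 XOR 7 = 8
8 XOR 14 = 6
6 XOR 1 = 7
The overall nim-sum is X = 7. A stack of size p has a winning move iff p XOR X < p (reduce it to p XOR X).
  15: 15 XOR 7 = 8 < 15 — winning move (to 8).
  7: 7 XOR 7 = 0 < 7 — winning move (to 0).
  14: 14 XOR 7 = 9 < 14 — winning move (to 9).
  1: 1 XOR 7 = 6 ≥ 1 — no move.
That gives 3 winning moves.

3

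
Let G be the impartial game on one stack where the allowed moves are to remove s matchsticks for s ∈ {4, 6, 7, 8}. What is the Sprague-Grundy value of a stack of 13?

Build the Grundy sequence with g(k) = mex{g(k−s) : s ∈ {4, 6, 7, 8}, s ≤ k}:
k:     0  1  2  3  4  5  6  7  8  9 10 11 12 13
g(k):  0  0  0  0  1  1  1  1  2  2  2  2  0  0
So g(13) = 0.

0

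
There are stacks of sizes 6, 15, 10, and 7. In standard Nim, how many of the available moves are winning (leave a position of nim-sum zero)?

Compute the nim-sum pairwise:
6 ^ 15 = 9
9 ^ 10 = 3
3 ^ 7 = 4
The overall nim-sum is X = 4. A stack of size p has a winning move iff p XOR X < p (reduce it to p XOR X).
  6: 6 XOR 4 = 2 < 6 — winning move (to 2).
  15: 15 XOR 4 = 11 < 15 — winning move (to 11).
  10: 10 XOR 4 = 14 ≥ 10 — no move.
  7: 7 XOR 4 = 3 < 7 — winning move (to 3).
That gives 3 winning moves.

3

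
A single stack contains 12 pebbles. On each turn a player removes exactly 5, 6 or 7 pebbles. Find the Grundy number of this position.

0

Build the Grundy sequence with g(k) = mex{g(k−s) : s ∈ {5, 6, 7}, s ≤ k}:
g(0) = mex{} = 0
g(1) = mex{} = 0
g(2) = mex{} = 0
g(3) = mex{} = 0
g(4) = mex{} = 0
g(5) = mex{0} = 1
g(6) = mex{0} = 1
g(7) = mex{0} = 1
g(8) = mex{0} = 1
g(9) = mex{0} = 1
g(10) = mex{0,1} = 2
g(11) = mex{0,1} = 2
g(12) = mex{1} = 0
So g(12) = 0.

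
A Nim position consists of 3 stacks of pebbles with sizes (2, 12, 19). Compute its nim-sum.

29

In binary:
  00010  (2)
  01100  (12)
  10011  (19)
  -----
  11101  (29)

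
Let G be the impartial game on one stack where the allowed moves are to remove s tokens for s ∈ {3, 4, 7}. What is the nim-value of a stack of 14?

1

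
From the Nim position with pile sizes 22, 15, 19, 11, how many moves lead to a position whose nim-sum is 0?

Nim-sum: 22 ⊕ 15 ⊕ 19 ⊕ 11 = 1.
The overall nim-sum is X = 1. A pile of size p has a winning move iff p XOR X < p (reduce it to p XOR X).
  22: 22 XOR 1 = 23 ≥ 22 — no move.
  15: 15 XOR 1 = 14 < 15 — winning move (to 14).
  19: 19 XOR 1 = 18 < 19 — winning move (to 18).
  11: 11 XOR 1 = 10 < 11 — winning move (to 10).
That gives 3 winning moves.

3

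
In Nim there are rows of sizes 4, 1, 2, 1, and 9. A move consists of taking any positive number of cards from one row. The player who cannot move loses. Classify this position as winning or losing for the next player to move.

Bitwise XOR of the heap sizes:
  0100  (4)
  0001  (1)
  0010  (2)
  0001  (1)
  1001  (9)
  ----
  1111  (15)
The nim-sum is 15 ≠ 0, so this is an N-position: the player to move can win.

Winning position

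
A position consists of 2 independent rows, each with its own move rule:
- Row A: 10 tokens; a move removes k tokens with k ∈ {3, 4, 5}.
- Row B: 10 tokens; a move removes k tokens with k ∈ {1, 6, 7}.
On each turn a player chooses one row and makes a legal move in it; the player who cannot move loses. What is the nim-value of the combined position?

Grundy values for row A (subtraction set {3, 4, 5}):
k:     0  1  2  3  4  5  6  7  8  9 10
g(k):  0  0  0  1  1  1  2  2  0  0  0
So g(10) = 0.
Grundy values for row B (subtraction set {1, 6, 7}):
k:     0  1  2  3  4  5  6  7  8  9 10
g(k):  0  1  0  1  0  1  2  3  2  3  2
So g(10) = 2.
By the Sprague-Grundy theorem, the Grundy value of a sum of independent games is the XOR of the component values.
Combined value = 0 XOR 2 = 2.

2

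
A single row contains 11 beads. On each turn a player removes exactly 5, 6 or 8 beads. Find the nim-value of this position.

2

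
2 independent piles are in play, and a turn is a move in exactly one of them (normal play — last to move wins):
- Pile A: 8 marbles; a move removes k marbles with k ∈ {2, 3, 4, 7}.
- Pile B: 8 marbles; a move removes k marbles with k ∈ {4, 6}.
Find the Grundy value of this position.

3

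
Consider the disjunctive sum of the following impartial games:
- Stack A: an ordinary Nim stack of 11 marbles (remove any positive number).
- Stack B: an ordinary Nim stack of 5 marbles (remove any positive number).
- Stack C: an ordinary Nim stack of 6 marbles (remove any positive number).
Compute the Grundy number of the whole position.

Stack A is a plain Nim stack of size 11, so its Grundy value is 11.
Stack B is a plain Nim stack of size 5, so its Grundy value is 5.
Stack C is a plain Nim stack of size 6, so its Grundy value is 6.
By the Sprague-Grundy theorem, the Grundy value of a sum of independent games is the XOR of the component values.
Combined value = 11 XOR 5 XOR 6 = 8.

8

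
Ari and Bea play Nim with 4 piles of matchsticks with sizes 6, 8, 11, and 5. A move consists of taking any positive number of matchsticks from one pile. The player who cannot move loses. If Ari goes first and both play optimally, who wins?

Bea wins

In binary:
  0110  (6)
  1000  (8)
  1011  (11)
  0101  (5)
  ----
  0000  (0)
The nim-sum is 0, so this is a P-position: the player to move is in a losing position under optimal play; Ari is about to move from it and so loses — Bea wins.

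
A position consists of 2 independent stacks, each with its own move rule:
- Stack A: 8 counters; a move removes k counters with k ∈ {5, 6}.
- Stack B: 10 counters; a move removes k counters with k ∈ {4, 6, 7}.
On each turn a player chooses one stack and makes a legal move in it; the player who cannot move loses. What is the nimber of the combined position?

For stack A, compute g(0), g(1), … with moves {5, 6}:
g(0) = mex{} = 0
g(1) = mex{} = 0
g(2) = mex{} = 0
g(3) = mex{} = 0
g(4) = mex{} = 0
g(5) = mex{0} = 1
g(6) = mex{0} = 1
g(7) = mex{0} = 1
g(8) = mex{0} = 1
So g(8) = 1.
Build the Grundy sequence for stack B with g(k) = mex{g(k−s) : s ∈ {4, 6, 7}, s ≤ k}:
k:     0  1  2  3  4  5  6  7  8  9 10
g(k):  0  0  0  0  1  1  1  1  2  2  2
So g(10) = 2.
By the Sprague-Grundy theorem, the Grundy value of a sum of independent games is the XOR of the component values.
Combined value = 1 ⊕ 2 = 3.

3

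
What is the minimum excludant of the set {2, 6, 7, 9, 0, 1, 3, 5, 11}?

The values 0, 1, 2, 3 are all present; 4 is the first non-negative integer missing from the set.

4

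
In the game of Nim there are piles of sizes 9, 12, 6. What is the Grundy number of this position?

In binary:
  1001  (9)
  1100  (12)
  0110  (6)
  ----
  0011  (3)

3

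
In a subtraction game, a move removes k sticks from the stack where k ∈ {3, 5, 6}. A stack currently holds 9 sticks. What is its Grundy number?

0

Grundy values for subtraction set {3, 5, 6}:
g(0) = mex{} = 0
g(1) = mex{} = 0
g(2) = mex{} = 0
g(3) = mex{0} = 1
g(4) = mex{0} = 1
g(5) = mex{0} = 1
g(6) = mex{0,1} = 2
g(7) = mex{0,1} = 2
g(8) = mex{0,1} = 2
g(9) = mex{1,2} = 0
So g(9) = 0.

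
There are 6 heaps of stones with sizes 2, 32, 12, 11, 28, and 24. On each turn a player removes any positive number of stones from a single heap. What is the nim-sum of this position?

33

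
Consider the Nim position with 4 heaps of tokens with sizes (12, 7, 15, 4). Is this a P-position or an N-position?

P-position

Nim-sum: 12 ^ 7 ^ 15 ^ 4 = 0.
The nim-sum is 0, so this is a P-position: the player to move is in a losing position under optimal play.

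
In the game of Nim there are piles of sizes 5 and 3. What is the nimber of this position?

Nim-sum: 5 XOR 3 = 6.

6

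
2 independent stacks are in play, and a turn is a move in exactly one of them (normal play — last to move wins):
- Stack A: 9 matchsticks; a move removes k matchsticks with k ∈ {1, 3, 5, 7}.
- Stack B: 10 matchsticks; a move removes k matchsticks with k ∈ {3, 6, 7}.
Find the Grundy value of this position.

1

Grundy values for stack A (subtraction set {1, 3, 5, 7}):
g(0) = mex{} = 0
g(1) = mex{0} = 1
g(2) = mex{1} = 0
g(3) = mex{0} = 1
g(4) = mex{1} = 0
g(5) = mex{0} = 1
g(6) = mex{1} = 0
g(7) = mex{0} = 1
g(8) = mex{1} = 0
g(9) = mex{0} = 1
So g(9) = 1.
Grundy values for stack B (subtraction set {3, 6, 7}):
k:     0  1  2  3  4  5  6  7  8  9 10
g(k):  0  0  0  1  1  1  2  2  2  3  0
So g(10) = 0.
The value of a disjunctive sum is the nim-sum of the parts.
Combined value = 1 XOR 0 = 1.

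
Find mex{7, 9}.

0 is not in the set, so the mex is 0.

0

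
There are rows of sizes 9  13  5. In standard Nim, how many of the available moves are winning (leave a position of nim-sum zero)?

In binary:
  1001  (9)
  1101  (13)
  0101  (5)
  ----
  0001  (1)
The overall nim-sum is X = 1. A row of size p has a winning move iff p XOR X < p (reduce it to p XOR X).
  9: 9 XOR 1 = 8 < 9 — winning move (to 8).
  13: 13 XOR 1 = 12 < 13 — winning move (to 12).
  5: 5 XOR 1 = 4 < 5 — winning move (to 4).
That gives 3 winning moves.

3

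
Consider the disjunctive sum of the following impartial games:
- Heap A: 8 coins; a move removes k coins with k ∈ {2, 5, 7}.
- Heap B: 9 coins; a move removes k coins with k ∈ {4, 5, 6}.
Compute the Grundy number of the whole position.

0

For heap A, compute g(0), g(1), … with moves {2, 5, 7}:
g(0) = mex{} = 0
g(1) = mex{} = 0
g(2) = mex{0} = 1
g(3) = mex{0} = 1
g(4) = mex{1} = 0
g(5) = mex{0,1} = 2
g(6) = mex{0} = 1
g(7) = mex{0,1,2} = 3
g(8) = mex{0,1} = 2
So g(8) = 2.
For heap B, compute g(0), g(1), … with moves {4, 5, 6}:
g(0) = mex{} = 0
g(1) = mex{} = 0
g(2) = mex{} = 0
g(3) = mex{} = 0
g(4) = mex{0} = 1
g(5) = mex{0} = 1
g(6) = mex{0} = 1
g(7) = mex{0} = 1
g(8) = mex{0,1} = 2
g(9) = mex{0,1} = 2
So g(9) = 2.
The value of a disjunctive sum is the nim-sum of the parts.
Combined value = 2 ⊕ 2 = 0.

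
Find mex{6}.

0 is not in the set, so the mex is 0.

0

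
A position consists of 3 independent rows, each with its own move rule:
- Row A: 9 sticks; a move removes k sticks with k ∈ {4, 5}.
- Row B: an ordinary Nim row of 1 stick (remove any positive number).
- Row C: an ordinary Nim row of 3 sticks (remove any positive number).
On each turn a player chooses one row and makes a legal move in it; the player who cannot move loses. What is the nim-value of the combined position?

For row A, compute g(0), g(1), … with moves {4, 5}:
k:     0  1  2  3  4  5  6  7  8  9
g(k):  0  0  0  0  1  1  1  1  2  0
So g(9) = 0.
Row B is a plain Nim row of size 1, so its Grundy value is 1.
Row C is a plain Nim row of size 3, so its Grundy value is 3.
By the Sprague-Grundy theorem, the Grundy value of a sum of independent games is the XOR of the component values.
Combined value = 0 XOR 1 XOR 3 = 2.

2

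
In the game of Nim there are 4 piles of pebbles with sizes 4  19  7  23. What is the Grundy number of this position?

7

Compute the nim-sum pairwise:
4 ^ 19 = 23
23 ^ 7 = 16
16 ^ 23 = 7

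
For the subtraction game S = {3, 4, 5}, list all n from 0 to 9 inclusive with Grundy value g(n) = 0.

Build the Grundy sequence with g(k) = mex{g(k−s) : s ∈ {3, 4, 5}, s ≤ k}:
g(0) = mex{} = 0
g(1) = mex{} = 0
g(2) = mex{} = 0
g(3) = mex{0} = 1
g(4) = mex{0} = 1
g(5) = mex{0} = 1
g(6) = mex{0,1} = 2
g(7) = mex{0,1} = 2
g(8) = mex{1} = 0
g(9) = mex{1,2} = 0
The P-positions (g = 0) in 0..9 are 0, 1, 2, 8, 9.

0, 1, 2, 8, 9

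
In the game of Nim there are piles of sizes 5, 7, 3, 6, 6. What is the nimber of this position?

1

Compute the nim-sum pairwise:
5 XOR 7 = 2
2 XOR 3 = 1
1 XOR 6 = 7
7 XOR 6 = 1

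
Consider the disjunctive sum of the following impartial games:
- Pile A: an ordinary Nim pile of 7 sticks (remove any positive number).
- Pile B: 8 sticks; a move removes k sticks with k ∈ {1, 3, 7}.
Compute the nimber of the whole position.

Pile A is a plain Nim pile of size 7, so its Grundy value is 7.
Build the Grundy sequence for pile B with g(k) = mex{g(k−s) : s ∈ {1, 3, 7}, s ≤ k}:
k:     0  1  2  3  4  5  6  7  8
g(k):  0  1  0  1  0  1  0  1  0
So g(8) = 0.
By the Sprague-Grundy theorem, the Grundy value of a sum of independent games is the XOR of the component values.
Combined value = 7 ⊕ 0 = 7.

7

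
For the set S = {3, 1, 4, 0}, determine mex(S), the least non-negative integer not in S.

The values 0, 1 are all present; 2 is the first non-negative integer missing from the set.

2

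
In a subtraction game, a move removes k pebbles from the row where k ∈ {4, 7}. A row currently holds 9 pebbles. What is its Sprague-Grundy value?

Compute g(0), g(1), … for moves {4, 7}:
g(0) = mex{} = 0
g(1) = mex{} = 0
g(2) = mex{} = 0
g(3) = mex{} = 0
g(4) = mex{0} = 1
g(5) = mex{0} = 1
g(6) = mex{0} = 1
g(7) = mex{0} = 1
g(8) = mex{0,1} = 2
g(9) = mex{0,1} = 2
So g(9) = 2.

2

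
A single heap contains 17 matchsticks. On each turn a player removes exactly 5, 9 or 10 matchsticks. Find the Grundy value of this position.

Build the Grundy sequence with g(k) = mex{g(k−s) : s ∈ {5, 9, 10}, s ≤ k}:
k:     0  1  2  3  4  5  6  7  8  9 10 11 12 13 14 15 16 17
g(k):  0  0  0  0  0  1  1  1  1  1  2  2  2  2  2  0  0  0
So g(17) = 0.

0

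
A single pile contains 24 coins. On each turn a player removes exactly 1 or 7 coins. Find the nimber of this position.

Grundy values for subtraction set {1, 7}:
k:     0  1  2  3  4  5  6  7  8  9 10 11 12 13 14 15 16 17 18 19 20 21 22 23 24
g(k):  0  1  0  1  0  1  0  1  0  1  0  1  0  1  0  1  0  1  0  1  0  1  0  1  0
So g(24) = 0.

0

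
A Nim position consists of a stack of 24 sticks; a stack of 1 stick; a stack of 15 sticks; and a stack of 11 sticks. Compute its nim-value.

29

Nim-sum: 24 XOR 1 XOR 15 XOR 11 = 29.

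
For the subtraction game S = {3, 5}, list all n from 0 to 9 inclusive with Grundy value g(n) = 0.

0, 1, 2, 8, 9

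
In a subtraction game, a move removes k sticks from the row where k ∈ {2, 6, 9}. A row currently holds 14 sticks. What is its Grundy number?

1

Grundy values for subtraction set {2, 6, 9}:
k:     0  1  2  3  4  5  6  7  8  9 10 11 12 13 14
g(k):  0  0  1  1  0  0  1  1  0  2  1  3  0  2  1
So g(14) = 1.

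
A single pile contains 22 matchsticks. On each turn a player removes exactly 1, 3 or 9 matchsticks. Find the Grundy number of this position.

Build the Grundy sequence with g(k) = mex{g(k−s) : s ∈ {1, 3, 9}, s ≤ k}:
k:     0  1  2  3  4  5  6  7  8  9 10 11 12 13 14 15 16 17 18 19 20 21 22
g(k):  0  1  0  1  0  1  0  1  0  1  0  1  0  1  0  1  0  1  0  1  0  1  0
So g(22) = 0.

0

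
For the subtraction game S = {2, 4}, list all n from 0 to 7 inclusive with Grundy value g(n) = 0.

0, 1, 6, 7

Grundy values for subtraction set {2, 4}:
g(0) = mex{} = 0
g(1) = mex{} = 0
g(2) = mex{0} = 1
g(3) = mex{0} = 1
g(4) = mex{0,1} = 2
g(5) = mex{0,1} = 2
g(6) = mex{1,2} = 0
g(7) = mex{1,2} = 0
The P-positions (g = 0) in 0..7 are 0, 1, 6, 7.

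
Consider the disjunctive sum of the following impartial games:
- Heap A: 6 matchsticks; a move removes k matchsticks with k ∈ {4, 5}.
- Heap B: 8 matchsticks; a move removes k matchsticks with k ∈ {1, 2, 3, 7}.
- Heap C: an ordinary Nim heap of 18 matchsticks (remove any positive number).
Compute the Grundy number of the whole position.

Build the Grundy sequence for heap A with g(k) = mex{g(k−s) : s ∈ {4, 5}, s ≤ k}:
g(0) = mex{} = 0
g(1) = mex{} = 0
g(2) = mex{} = 0
g(3) = mex{} = 0
g(4) = mex{0} = 1
g(5) = mex{0} = 1
g(6) = mex{0} = 1
So g(6) = 1.
For heap B, compute g(0), g(1), … with moves {1, 2, 3, 7}:
k:     0  1  2  3  4  5  6  7  8
g(k):  0  1  2  3  0  1  2  3  0
So g(8) = 0.
Heap C is a plain Nim heap of size 18, so its Grundy value is 18.
The value of a disjunctive sum is the nim-sum of the parts.
Combined value = 1 ⊕ 0 ⊕ 18 = 19.

19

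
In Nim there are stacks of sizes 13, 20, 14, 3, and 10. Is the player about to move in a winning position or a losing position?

In binary:
  01101  (13)
  10100  (20)
  01110  (14)
  00011  (3)
  01010  (10)
  -----
  11110  (30)
The nim-sum is 30 ≠ 0, so this is an N-position: the player to move can win.

Winning position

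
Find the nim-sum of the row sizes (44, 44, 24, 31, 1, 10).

Nim-sum: 44 ⊕ 44 ⊕ 24 ⊕ 31 ⊕ 1 ⊕ 10 = 12.

12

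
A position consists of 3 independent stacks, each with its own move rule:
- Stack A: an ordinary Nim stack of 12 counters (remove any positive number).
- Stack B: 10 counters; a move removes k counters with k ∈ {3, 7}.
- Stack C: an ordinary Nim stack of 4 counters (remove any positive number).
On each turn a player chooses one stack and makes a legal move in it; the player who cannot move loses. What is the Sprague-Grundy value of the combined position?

Stack A is a plain Nim stack of size 12, so its Grundy value is 12.
Grundy values for stack B (subtraction set {3, 7}):
g(0) = mex{} = 0
g(1) = mex{} = 0
g(2) = mex{} = 0
g(3) = mex{0} = 1
g(4) = mex{0} = 1
g(5) = mex{0} = 1
g(6) = mex{1} = 0
g(7) = mex{0,1} = 2
g(8) = mex{0,1} = 2
g(9) = mex{0} = 1
g(10) = mex{1,2} = 0
So g(10) = 0.
Stack C is a plain Nim stack of size 4, so its Grundy value is 4.
The value of a disjunctive sum is the nim-sum of the parts.
Combined value = 12 ⊕ 0 ⊕ 4 = 8.

8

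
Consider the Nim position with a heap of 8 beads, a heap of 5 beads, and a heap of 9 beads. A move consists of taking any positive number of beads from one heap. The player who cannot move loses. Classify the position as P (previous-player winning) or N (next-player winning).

N-position

Nim-sum: 8 ^ 5 ^ 9 = 4.
The nim-sum is 4 ≠ 0, so this is an N-position: the player to move can win.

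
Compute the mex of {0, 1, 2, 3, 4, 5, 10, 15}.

The values 0, 1, 2, 3, 4, 5 are all present; 6 is the first non-negative integer missing from the set.

6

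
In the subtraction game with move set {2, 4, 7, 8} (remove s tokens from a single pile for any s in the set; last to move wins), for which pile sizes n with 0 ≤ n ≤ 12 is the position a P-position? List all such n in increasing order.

0, 1, 6, 11, 12

Grundy values for subtraction set {2, 4, 7, 8}:
k:     0  1  2  3  4  5  6  7  8  9 10 11 12
g(k):  0  0  1  1  2  2  0  3  1  4  2  0  0
The P-positions (g = 0) in 0..12 are 0, 1, 6, 11, 12.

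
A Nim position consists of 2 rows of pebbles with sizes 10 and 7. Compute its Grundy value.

Bitwise XOR of the heap sizes:
  1010  (10)
  0111  (7)
  ----
  1101  (13)

13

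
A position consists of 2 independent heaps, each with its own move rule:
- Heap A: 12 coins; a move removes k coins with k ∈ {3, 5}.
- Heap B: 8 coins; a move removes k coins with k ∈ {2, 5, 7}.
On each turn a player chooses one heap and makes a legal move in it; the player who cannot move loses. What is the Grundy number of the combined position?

For heap A, compute g(0), g(1), … with moves {3, 5}:
g(0) = mex{} = 0
g(1) = mex{} = 0
g(2) = mex{} = 0
g(3) = mex{0} = 1
g(4) = mex{0} = 1
g(5) = mex{0} = 1
g(6) = mex{0,1} = 2
g(7) = mex{0,1} = 2
g(8) = mex{1} = 0
g(9) = mex{1,2} = 0
g(10) = mex{1,2} = 0
g(11) = mex{0,2} = 1
g(12) = mex{0,2} = 1
So g(12) = 1.
For heap B, compute g(0), g(1), … with moves {2, 5, 7}:
k:     0  1  2  3  4  5  6  7  8
g(k):  0  0  1  1  0  2  1  3  2
So g(8) = 2.
By the Sprague-Grundy theorem, the Grundy value of a sum of independent games is the XOR of the component values.
Combined value = 1 XOR 2 = 3.

3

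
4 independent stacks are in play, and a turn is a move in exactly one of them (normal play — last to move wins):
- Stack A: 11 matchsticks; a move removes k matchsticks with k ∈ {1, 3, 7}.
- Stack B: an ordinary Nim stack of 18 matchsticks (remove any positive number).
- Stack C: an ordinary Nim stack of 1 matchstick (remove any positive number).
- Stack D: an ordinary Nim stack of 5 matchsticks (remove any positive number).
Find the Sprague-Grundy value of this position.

23

Grundy values for stack A (subtraction set {1, 3, 7}):
k:     0  1  2  3  4  5  6  7  8  9 10 11
g(k):  0  1  0  1  0  1  0  1  0  1  0  1
So g(11) = 1.
Stack B is a plain Nim stack of size 18, so its Grundy value is 18.
Stack C is a plain Nim stack of size 1, so its Grundy value is 1.
Stack D is a plain Nim stack of size 5, so its Grundy value is 5.
By the Sprague-Grundy theorem, the Grundy value of a sum of independent games is the XOR of the component values.
Combined value = 1 XOR 18 XOR 1 XOR 5 = 23.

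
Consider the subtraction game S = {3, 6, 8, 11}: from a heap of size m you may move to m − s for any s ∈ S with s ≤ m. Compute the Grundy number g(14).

0

Grundy values for subtraction set {3, 6, 8, 11}:
g(0) = mex{} = 0
g(1) = mex{} = 0
g(2) = mex{} = 0
g(3) = mex{0} = 1
g(4) = mex{0} = 1
g(5) = mex{0} = 1
g(6) = mex{0,1} = 2
g(7) = mex{0,1} = 2
g(8) = mex{0,1} = 2
g(9) = mex{0,1,2} = 3
g(10) = mex{0,1,2} = 3
g(11) = mex{0,1,2} = 3
g(12) = mex{0,1,2,3} = 4
g(13) = mex{0,1,2,3} = 4
g(14) = mex{1,2,3} = 0
So g(14) = 0.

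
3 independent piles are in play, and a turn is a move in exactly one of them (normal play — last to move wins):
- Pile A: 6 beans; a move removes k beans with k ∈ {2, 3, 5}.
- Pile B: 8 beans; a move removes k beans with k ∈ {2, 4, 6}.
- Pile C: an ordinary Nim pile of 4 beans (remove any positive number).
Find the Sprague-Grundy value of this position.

Grundy values for pile A (subtraction set {2, 3, 5}):
k:     0  1  2  3  4  5  6
g(k):  0  0  1  1  2  2  3
So g(6) = 3.
Build the Grundy sequence for pile B with g(k) = mex{g(k−s) : s ∈ {2, 4, 6}, s ≤ k}:
k:     0  1  2  3  4  5  6  7  8
g(k):  0  0  1  1  2  2  3  3  0
So g(8) = 0.
Pile C is a plain Nim pile of size 4, so its Grundy value is 4.
The value of a disjunctive sum is the nim-sum of the parts.
Combined value = 3 XOR 0 XOR 4 = 7.

7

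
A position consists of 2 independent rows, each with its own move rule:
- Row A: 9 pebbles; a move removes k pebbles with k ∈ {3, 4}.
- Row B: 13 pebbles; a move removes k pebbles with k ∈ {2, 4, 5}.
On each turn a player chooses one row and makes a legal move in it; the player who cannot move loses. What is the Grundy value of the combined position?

3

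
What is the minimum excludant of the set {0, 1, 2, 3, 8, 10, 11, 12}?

4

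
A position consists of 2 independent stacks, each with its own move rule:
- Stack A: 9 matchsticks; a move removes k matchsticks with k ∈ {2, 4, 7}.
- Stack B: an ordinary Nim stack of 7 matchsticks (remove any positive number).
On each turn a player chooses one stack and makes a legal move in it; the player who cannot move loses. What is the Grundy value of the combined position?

7

For stack A, compute g(0), g(1), … with moves {2, 4, 7}:
g(0) = mex{} = 0
g(1) = mex{} = 0
g(2) = mex{0} = 1
g(3) = mex{0} = 1
g(4) = mex{0,1} = 2
g(5) = mex{0,1} = 2
g(6) = mex{1,2} = 0
g(7) = mex{0,1,2} = 3
g(8) = mex{0,2} = 1
g(9) = mex{1,2,3} = 0
So g(9) = 0.
Stack B is a plain Nim stack of size 7, so its Grundy value is 7.
The value of a disjunctive sum is the nim-sum of the parts.
Combined value = 0 ⊕ 7 = 7.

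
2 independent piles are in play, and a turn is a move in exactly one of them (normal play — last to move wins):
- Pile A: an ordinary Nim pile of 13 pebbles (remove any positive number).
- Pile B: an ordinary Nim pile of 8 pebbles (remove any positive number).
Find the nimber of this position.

Pile A is a plain Nim pile of size 13, so its Grundy value is 13.
Pile B is a plain Nim pile of size 8, so its Grundy value is 8.
The value of a disjunctive sum is the nim-sum of the parts.
Combined value = 13 ⊕ 8 = 5.

5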